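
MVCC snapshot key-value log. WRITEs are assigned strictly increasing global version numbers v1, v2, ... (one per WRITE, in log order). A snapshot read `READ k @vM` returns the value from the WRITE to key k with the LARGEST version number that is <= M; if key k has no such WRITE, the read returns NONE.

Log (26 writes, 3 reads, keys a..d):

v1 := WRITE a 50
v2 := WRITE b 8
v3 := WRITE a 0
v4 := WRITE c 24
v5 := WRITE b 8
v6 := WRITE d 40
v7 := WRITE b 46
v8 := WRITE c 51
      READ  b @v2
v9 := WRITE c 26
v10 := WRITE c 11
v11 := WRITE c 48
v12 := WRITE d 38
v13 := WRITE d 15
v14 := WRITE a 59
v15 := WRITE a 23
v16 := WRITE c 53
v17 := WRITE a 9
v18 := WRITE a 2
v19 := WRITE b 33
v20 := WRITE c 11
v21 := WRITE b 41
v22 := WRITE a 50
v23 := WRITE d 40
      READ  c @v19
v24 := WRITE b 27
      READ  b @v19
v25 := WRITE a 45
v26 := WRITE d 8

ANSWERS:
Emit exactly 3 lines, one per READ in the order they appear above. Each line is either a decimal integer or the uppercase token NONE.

v1: WRITE a=50  (a history now [(1, 50)])
v2: WRITE b=8  (b history now [(2, 8)])
v3: WRITE a=0  (a history now [(1, 50), (3, 0)])
v4: WRITE c=24  (c history now [(4, 24)])
v5: WRITE b=8  (b history now [(2, 8), (5, 8)])
v6: WRITE d=40  (d history now [(6, 40)])
v7: WRITE b=46  (b history now [(2, 8), (5, 8), (7, 46)])
v8: WRITE c=51  (c history now [(4, 24), (8, 51)])
READ b @v2: history=[(2, 8), (5, 8), (7, 46)] -> pick v2 -> 8
v9: WRITE c=26  (c history now [(4, 24), (8, 51), (9, 26)])
v10: WRITE c=11  (c history now [(4, 24), (8, 51), (9, 26), (10, 11)])
v11: WRITE c=48  (c history now [(4, 24), (8, 51), (9, 26), (10, 11), (11, 48)])
v12: WRITE d=38  (d history now [(6, 40), (12, 38)])
v13: WRITE d=15  (d history now [(6, 40), (12, 38), (13, 15)])
v14: WRITE a=59  (a history now [(1, 50), (3, 0), (14, 59)])
v15: WRITE a=23  (a history now [(1, 50), (3, 0), (14, 59), (15, 23)])
v16: WRITE c=53  (c history now [(4, 24), (8, 51), (9, 26), (10, 11), (11, 48), (16, 53)])
v17: WRITE a=9  (a history now [(1, 50), (3, 0), (14, 59), (15, 23), (17, 9)])
v18: WRITE a=2  (a history now [(1, 50), (3, 0), (14, 59), (15, 23), (17, 9), (18, 2)])
v19: WRITE b=33  (b history now [(2, 8), (5, 8), (7, 46), (19, 33)])
v20: WRITE c=11  (c history now [(4, 24), (8, 51), (9, 26), (10, 11), (11, 48), (16, 53), (20, 11)])
v21: WRITE b=41  (b history now [(2, 8), (5, 8), (7, 46), (19, 33), (21, 41)])
v22: WRITE a=50  (a history now [(1, 50), (3, 0), (14, 59), (15, 23), (17, 9), (18, 2), (22, 50)])
v23: WRITE d=40  (d history now [(6, 40), (12, 38), (13, 15), (23, 40)])
READ c @v19: history=[(4, 24), (8, 51), (9, 26), (10, 11), (11, 48), (16, 53), (20, 11)] -> pick v16 -> 53
v24: WRITE b=27  (b history now [(2, 8), (5, 8), (7, 46), (19, 33), (21, 41), (24, 27)])
READ b @v19: history=[(2, 8), (5, 8), (7, 46), (19, 33), (21, 41), (24, 27)] -> pick v19 -> 33
v25: WRITE a=45  (a history now [(1, 50), (3, 0), (14, 59), (15, 23), (17, 9), (18, 2), (22, 50), (25, 45)])
v26: WRITE d=8  (d history now [(6, 40), (12, 38), (13, 15), (23, 40), (26, 8)])

Answer: 8
53
33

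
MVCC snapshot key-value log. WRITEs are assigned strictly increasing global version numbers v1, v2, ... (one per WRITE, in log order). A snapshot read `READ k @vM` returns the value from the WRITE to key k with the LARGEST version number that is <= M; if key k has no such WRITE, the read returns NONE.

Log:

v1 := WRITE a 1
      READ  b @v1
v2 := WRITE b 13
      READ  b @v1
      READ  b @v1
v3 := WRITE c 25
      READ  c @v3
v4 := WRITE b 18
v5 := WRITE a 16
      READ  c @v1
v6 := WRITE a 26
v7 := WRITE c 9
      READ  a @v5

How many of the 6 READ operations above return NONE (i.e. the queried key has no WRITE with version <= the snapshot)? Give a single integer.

Answer: 4

Derivation:
v1: WRITE a=1  (a history now [(1, 1)])
READ b @v1: history=[] -> no version <= 1 -> NONE
v2: WRITE b=13  (b history now [(2, 13)])
READ b @v1: history=[(2, 13)] -> no version <= 1 -> NONE
READ b @v1: history=[(2, 13)] -> no version <= 1 -> NONE
v3: WRITE c=25  (c history now [(3, 25)])
READ c @v3: history=[(3, 25)] -> pick v3 -> 25
v4: WRITE b=18  (b history now [(2, 13), (4, 18)])
v5: WRITE a=16  (a history now [(1, 1), (5, 16)])
READ c @v1: history=[(3, 25)] -> no version <= 1 -> NONE
v6: WRITE a=26  (a history now [(1, 1), (5, 16), (6, 26)])
v7: WRITE c=9  (c history now [(3, 25), (7, 9)])
READ a @v5: history=[(1, 1), (5, 16), (6, 26)] -> pick v5 -> 16
Read results in order: ['NONE', 'NONE', 'NONE', '25', 'NONE', '16']
NONE count = 4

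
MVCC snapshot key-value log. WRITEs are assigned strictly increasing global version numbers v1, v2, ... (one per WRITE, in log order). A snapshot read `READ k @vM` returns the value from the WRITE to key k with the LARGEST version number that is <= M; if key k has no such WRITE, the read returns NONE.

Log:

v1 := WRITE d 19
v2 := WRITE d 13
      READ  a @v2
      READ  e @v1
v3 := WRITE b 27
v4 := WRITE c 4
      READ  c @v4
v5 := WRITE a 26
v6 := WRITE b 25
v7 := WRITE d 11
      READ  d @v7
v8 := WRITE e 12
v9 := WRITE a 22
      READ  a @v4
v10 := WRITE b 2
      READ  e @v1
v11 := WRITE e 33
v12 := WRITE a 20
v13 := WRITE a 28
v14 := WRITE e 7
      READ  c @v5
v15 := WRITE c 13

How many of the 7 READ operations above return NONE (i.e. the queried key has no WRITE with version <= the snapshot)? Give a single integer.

Answer: 4

Derivation:
v1: WRITE d=19  (d history now [(1, 19)])
v2: WRITE d=13  (d history now [(1, 19), (2, 13)])
READ a @v2: history=[] -> no version <= 2 -> NONE
READ e @v1: history=[] -> no version <= 1 -> NONE
v3: WRITE b=27  (b history now [(3, 27)])
v4: WRITE c=4  (c history now [(4, 4)])
READ c @v4: history=[(4, 4)] -> pick v4 -> 4
v5: WRITE a=26  (a history now [(5, 26)])
v6: WRITE b=25  (b history now [(3, 27), (6, 25)])
v7: WRITE d=11  (d history now [(1, 19), (2, 13), (7, 11)])
READ d @v7: history=[(1, 19), (2, 13), (7, 11)] -> pick v7 -> 11
v8: WRITE e=12  (e history now [(8, 12)])
v9: WRITE a=22  (a history now [(5, 26), (9, 22)])
READ a @v4: history=[(5, 26), (9, 22)] -> no version <= 4 -> NONE
v10: WRITE b=2  (b history now [(3, 27), (6, 25), (10, 2)])
READ e @v1: history=[(8, 12)] -> no version <= 1 -> NONE
v11: WRITE e=33  (e history now [(8, 12), (11, 33)])
v12: WRITE a=20  (a history now [(5, 26), (9, 22), (12, 20)])
v13: WRITE a=28  (a history now [(5, 26), (9, 22), (12, 20), (13, 28)])
v14: WRITE e=7  (e history now [(8, 12), (11, 33), (14, 7)])
READ c @v5: history=[(4, 4)] -> pick v4 -> 4
v15: WRITE c=13  (c history now [(4, 4), (15, 13)])
Read results in order: ['NONE', 'NONE', '4', '11', 'NONE', 'NONE', '4']
NONE count = 4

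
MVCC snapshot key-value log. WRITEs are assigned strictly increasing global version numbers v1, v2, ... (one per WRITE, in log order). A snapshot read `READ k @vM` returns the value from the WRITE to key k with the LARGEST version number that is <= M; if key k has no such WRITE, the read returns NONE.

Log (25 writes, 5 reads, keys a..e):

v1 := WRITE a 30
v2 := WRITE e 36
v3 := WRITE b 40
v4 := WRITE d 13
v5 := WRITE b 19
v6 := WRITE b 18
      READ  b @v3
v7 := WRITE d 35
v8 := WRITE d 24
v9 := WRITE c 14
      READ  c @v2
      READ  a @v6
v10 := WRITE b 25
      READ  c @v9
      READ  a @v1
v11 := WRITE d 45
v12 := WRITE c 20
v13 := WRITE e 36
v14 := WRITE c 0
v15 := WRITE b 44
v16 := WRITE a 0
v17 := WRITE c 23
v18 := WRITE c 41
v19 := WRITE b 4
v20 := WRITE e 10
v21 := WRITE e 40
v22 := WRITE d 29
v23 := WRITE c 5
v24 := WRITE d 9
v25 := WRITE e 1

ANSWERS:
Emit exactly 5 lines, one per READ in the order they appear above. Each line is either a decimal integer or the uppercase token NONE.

Answer: 40
NONE
30
14
30

Derivation:
v1: WRITE a=30  (a history now [(1, 30)])
v2: WRITE e=36  (e history now [(2, 36)])
v3: WRITE b=40  (b history now [(3, 40)])
v4: WRITE d=13  (d history now [(4, 13)])
v5: WRITE b=19  (b history now [(3, 40), (5, 19)])
v6: WRITE b=18  (b history now [(3, 40), (5, 19), (6, 18)])
READ b @v3: history=[(3, 40), (5, 19), (6, 18)] -> pick v3 -> 40
v7: WRITE d=35  (d history now [(4, 13), (7, 35)])
v8: WRITE d=24  (d history now [(4, 13), (7, 35), (8, 24)])
v9: WRITE c=14  (c history now [(9, 14)])
READ c @v2: history=[(9, 14)] -> no version <= 2 -> NONE
READ a @v6: history=[(1, 30)] -> pick v1 -> 30
v10: WRITE b=25  (b history now [(3, 40), (5, 19), (6, 18), (10, 25)])
READ c @v9: history=[(9, 14)] -> pick v9 -> 14
READ a @v1: history=[(1, 30)] -> pick v1 -> 30
v11: WRITE d=45  (d history now [(4, 13), (7, 35), (8, 24), (11, 45)])
v12: WRITE c=20  (c history now [(9, 14), (12, 20)])
v13: WRITE e=36  (e history now [(2, 36), (13, 36)])
v14: WRITE c=0  (c history now [(9, 14), (12, 20), (14, 0)])
v15: WRITE b=44  (b history now [(3, 40), (5, 19), (6, 18), (10, 25), (15, 44)])
v16: WRITE a=0  (a history now [(1, 30), (16, 0)])
v17: WRITE c=23  (c history now [(9, 14), (12, 20), (14, 0), (17, 23)])
v18: WRITE c=41  (c history now [(9, 14), (12, 20), (14, 0), (17, 23), (18, 41)])
v19: WRITE b=4  (b history now [(3, 40), (5, 19), (6, 18), (10, 25), (15, 44), (19, 4)])
v20: WRITE e=10  (e history now [(2, 36), (13, 36), (20, 10)])
v21: WRITE e=40  (e history now [(2, 36), (13, 36), (20, 10), (21, 40)])
v22: WRITE d=29  (d history now [(4, 13), (7, 35), (8, 24), (11, 45), (22, 29)])
v23: WRITE c=5  (c history now [(9, 14), (12, 20), (14, 0), (17, 23), (18, 41), (23, 5)])
v24: WRITE d=9  (d history now [(4, 13), (7, 35), (8, 24), (11, 45), (22, 29), (24, 9)])
v25: WRITE e=1  (e history now [(2, 36), (13, 36), (20, 10), (21, 40), (25, 1)])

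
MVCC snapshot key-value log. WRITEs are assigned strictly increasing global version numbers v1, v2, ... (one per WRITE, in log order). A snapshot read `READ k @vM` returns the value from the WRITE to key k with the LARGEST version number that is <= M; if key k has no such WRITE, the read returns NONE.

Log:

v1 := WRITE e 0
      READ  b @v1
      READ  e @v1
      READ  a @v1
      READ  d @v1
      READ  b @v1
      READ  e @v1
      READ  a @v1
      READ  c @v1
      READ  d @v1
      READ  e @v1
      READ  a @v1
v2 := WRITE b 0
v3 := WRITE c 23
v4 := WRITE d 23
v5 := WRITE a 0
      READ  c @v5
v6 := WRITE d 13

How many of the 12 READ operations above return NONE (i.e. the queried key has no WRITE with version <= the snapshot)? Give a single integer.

Answer: 8

Derivation:
v1: WRITE e=0  (e history now [(1, 0)])
READ b @v1: history=[] -> no version <= 1 -> NONE
READ e @v1: history=[(1, 0)] -> pick v1 -> 0
READ a @v1: history=[] -> no version <= 1 -> NONE
READ d @v1: history=[] -> no version <= 1 -> NONE
READ b @v1: history=[] -> no version <= 1 -> NONE
READ e @v1: history=[(1, 0)] -> pick v1 -> 0
READ a @v1: history=[] -> no version <= 1 -> NONE
READ c @v1: history=[] -> no version <= 1 -> NONE
READ d @v1: history=[] -> no version <= 1 -> NONE
READ e @v1: history=[(1, 0)] -> pick v1 -> 0
READ a @v1: history=[] -> no version <= 1 -> NONE
v2: WRITE b=0  (b history now [(2, 0)])
v3: WRITE c=23  (c history now [(3, 23)])
v4: WRITE d=23  (d history now [(4, 23)])
v5: WRITE a=0  (a history now [(5, 0)])
READ c @v5: history=[(3, 23)] -> pick v3 -> 23
v6: WRITE d=13  (d history now [(4, 23), (6, 13)])
Read results in order: ['NONE', '0', 'NONE', 'NONE', 'NONE', '0', 'NONE', 'NONE', 'NONE', '0', 'NONE', '23']
NONE count = 8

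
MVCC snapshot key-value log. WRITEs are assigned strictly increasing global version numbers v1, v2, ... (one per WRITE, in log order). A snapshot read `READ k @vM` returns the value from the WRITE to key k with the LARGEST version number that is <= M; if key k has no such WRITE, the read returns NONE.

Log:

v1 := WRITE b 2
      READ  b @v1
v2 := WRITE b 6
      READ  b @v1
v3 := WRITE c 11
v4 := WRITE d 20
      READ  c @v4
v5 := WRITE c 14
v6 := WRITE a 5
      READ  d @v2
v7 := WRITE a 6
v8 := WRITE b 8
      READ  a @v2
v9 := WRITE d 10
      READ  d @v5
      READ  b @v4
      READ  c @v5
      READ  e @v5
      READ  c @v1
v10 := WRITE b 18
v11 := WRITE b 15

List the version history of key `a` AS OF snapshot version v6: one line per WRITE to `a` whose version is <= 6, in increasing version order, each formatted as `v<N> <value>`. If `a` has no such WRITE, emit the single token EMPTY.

Answer: v6 5

Derivation:
Scan writes for key=a with version <= 6:
  v1 WRITE b 2 -> skip
  v2 WRITE b 6 -> skip
  v3 WRITE c 11 -> skip
  v4 WRITE d 20 -> skip
  v5 WRITE c 14 -> skip
  v6 WRITE a 5 -> keep
  v7 WRITE a 6 -> drop (> snap)
  v8 WRITE b 8 -> skip
  v9 WRITE d 10 -> skip
  v10 WRITE b 18 -> skip
  v11 WRITE b 15 -> skip
Collected: [(6, 5)]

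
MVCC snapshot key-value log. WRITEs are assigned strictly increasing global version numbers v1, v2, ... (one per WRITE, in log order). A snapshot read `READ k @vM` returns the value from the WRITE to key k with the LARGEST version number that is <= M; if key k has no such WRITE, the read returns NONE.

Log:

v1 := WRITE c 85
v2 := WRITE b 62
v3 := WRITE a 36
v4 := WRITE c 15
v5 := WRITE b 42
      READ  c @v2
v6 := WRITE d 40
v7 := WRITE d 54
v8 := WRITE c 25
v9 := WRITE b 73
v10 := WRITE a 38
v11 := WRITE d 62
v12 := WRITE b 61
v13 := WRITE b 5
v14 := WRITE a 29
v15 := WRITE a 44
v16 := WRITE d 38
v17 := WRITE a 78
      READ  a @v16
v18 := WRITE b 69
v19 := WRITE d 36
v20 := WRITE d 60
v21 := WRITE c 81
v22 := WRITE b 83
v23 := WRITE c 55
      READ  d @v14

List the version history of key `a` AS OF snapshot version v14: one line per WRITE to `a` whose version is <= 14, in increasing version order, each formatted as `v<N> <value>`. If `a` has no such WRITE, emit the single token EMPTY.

Answer: v3 36
v10 38
v14 29

Derivation:
Scan writes for key=a with version <= 14:
  v1 WRITE c 85 -> skip
  v2 WRITE b 62 -> skip
  v3 WRITE a 36 -> keep
  v4 WRITE c 15 -> skip
  v5 WRITE b 42 -> skip
  v6 WRITE d 40 -> skip
  v7 WRITE d 54 -> skip
  v8 WRITE c 25 -> skip
  v9 WRITE b 73 -> skip
  v10 WRITE a 38 -> keep
  v11 WRITE d 62 -> skip
  v12 WRITE b 61 -> skip
  v13 WRITE b 5 -> skip
  v14 WRITE a 29 -> keep
  v15 WRITE a 44 -> drop (> snap)
  v16 WRITE d 38 -> skip
  v17 WRITE a 78 -> drop (> snap)
  v18 WRITE b 69 -> skip
  v19 WRITE d 36 -> skip
  v20 WRITE d 60 -> skip
  v21 WRITE c 81 -> skip
  v22 WRITE b 83 -> skip
  v23 WRITE c 55 -> skip
Collected: [(3, 36), (10, 38), (14, 29)]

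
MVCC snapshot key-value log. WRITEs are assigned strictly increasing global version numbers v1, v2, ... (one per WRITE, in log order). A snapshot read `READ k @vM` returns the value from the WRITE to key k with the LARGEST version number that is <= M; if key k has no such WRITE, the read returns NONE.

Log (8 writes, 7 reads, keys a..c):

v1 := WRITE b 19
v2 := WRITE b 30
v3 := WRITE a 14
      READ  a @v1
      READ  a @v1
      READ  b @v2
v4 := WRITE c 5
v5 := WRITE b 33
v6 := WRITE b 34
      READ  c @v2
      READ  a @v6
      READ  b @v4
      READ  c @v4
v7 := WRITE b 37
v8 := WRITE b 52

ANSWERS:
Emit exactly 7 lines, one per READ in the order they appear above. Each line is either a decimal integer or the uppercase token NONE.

Answer: NONE
NONE
30
NONE
14
30
5

Derivation:
v1: WRITE b=19  (b history now [(1, 19)])
v2: WRITE b=30  (b history now [(1, 19), (2, 30)])
v3: WRITE a=14  (a history now [(3, 14)])
READ a @v1: history=[(3, 14)] -> no version <= 1 -> NONE
READ a @v1: history=[(3, 14)] -> no version <= 1 -> NONE
READ b @v2: history=[(1, 19), (2, 30)] -> pick v2 -> 30
v4: WRITE c=5  (c history now [(4, 5)])
v5: WRITE b=33  (b history now [(1, 19), (2, 30), (5, 33)])
v6: WRITE b=34  (b history now [(1, 19), (2, 30), (5, 33), (6, 34)])
READ c @v2: history=[(4, 5)] -> no version <= 2 -> NONE
READ a @v6: history=[(3, 14)] -> pick v3 -> 14
READ b @v4: history=[(1, 19), (2, 30), (5, 33), (6, 34)] -> pick v2 -> 30
READ c @v4: history=[(4, 5)] -> pick v4 -> 5
v7: WRITE b=37  (b history now [(1, 19), (2, 30), (5, 33), (6, 34), (7, 37)])
v8: WRITE b=52  (b history now [(1, 19), (2, 30), (5, 33), (6, 34), (7, 37), (8, 52)])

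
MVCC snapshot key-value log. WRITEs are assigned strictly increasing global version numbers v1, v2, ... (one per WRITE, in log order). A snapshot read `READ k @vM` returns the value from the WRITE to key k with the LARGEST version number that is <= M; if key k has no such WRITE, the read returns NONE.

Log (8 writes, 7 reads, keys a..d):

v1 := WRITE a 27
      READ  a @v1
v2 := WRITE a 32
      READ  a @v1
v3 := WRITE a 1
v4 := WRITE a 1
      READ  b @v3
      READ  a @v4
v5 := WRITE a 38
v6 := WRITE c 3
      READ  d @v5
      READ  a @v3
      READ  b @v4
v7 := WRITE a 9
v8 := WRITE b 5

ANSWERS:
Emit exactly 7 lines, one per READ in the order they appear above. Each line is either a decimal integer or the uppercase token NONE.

v1: WRITE a=27  (a history now [(1, 27)])
READ a @v1: history=[(1, 27)] -> pick v1 -> 27
v2: WRITE a=32  (a history now [(1, 27), (2, 32)])
READ a @v1: history=[(1, 27), (2, 32)] -> pick v1 -> 27
v3: WRITE a=1  (a history now [(1, 27), (2, 32), (3, 1)])
v4: WRITE a=1  (a history now [(1, 27), (2, 32), (3, 1), (4, 1)])
READ b @v3: history=[] -> no version <= 3 -> NONE
READ a @v4: history=[(1, 27), (2, 32), (3, 1), (4, 1)] -> pick v4 -> 1
v5: WRITE a=38  (a history now [(1, 27), (2, 32), (3, 1), (4, 1), (5, 38)])
v6: WRITE c=3  (c history now [(6, 3)])
READ d @v5: history=[] -> no version <= 5 -> NONE
READ a @v3: history=[(1, 27), (2, 32), (3, 1), (4, 1), (5, 38)] -> pick v3 -> 1
READ b @v4: history=[] -> no version <= 4 -> NONE
v7: WRITE a=9  (a history now [(1, 27), (2, 32), (3, 1), (4, 1), (5, 38), (7, 9)])
v8: WRITE b=5  (b history now [(8, 5)])

Answer: 27
27
NONE
1
NONE
1
NONE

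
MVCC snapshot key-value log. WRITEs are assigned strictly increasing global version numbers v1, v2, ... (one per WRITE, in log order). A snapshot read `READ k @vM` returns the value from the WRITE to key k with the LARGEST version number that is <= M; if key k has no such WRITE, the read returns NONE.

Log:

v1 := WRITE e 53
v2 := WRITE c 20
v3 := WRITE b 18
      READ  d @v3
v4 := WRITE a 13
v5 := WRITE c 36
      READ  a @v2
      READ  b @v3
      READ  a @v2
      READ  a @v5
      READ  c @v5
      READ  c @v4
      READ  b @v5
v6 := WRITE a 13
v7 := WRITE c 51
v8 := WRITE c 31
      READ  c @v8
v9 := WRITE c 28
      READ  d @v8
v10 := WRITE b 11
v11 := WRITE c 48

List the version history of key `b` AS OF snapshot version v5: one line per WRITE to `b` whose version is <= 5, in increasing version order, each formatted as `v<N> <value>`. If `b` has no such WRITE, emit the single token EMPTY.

Answer: v3 18

Derivation:
Scan writes for key=b with version <= 5:
  v1 WRITE e 53 -> skip
  v2 WRITE c 20 -> skip
  v3 WRITE b 18 -> keep
  v4 WRITE a 13 -> skip
  v5 WRITE c 36 -> skip
  v6 WRITE a 13 -> skip
  v7 WRITE c 51 -> skip
  v8 WRITE c 31 -> skip
  v9 WRITE c 28 -> skip
  v10 WRITE b 11 -> drop (> snap)
  v11 WRITE c 48 -> skip
Collected: [(3, 18)]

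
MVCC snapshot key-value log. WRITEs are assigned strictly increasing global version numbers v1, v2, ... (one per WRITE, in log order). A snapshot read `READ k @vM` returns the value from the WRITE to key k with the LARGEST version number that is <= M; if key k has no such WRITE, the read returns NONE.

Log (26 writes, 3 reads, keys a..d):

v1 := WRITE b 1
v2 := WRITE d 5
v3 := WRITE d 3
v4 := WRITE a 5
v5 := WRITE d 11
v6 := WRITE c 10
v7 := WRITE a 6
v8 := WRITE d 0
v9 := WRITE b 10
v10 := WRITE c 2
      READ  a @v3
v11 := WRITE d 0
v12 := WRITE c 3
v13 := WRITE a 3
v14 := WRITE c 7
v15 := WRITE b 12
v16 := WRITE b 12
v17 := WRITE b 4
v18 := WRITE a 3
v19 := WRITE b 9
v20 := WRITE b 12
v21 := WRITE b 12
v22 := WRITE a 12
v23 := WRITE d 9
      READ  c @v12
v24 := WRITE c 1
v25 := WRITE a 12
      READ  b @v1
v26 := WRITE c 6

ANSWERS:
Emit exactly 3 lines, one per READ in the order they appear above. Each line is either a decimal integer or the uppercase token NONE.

v1: WRITE b=1  (b history now [(1, 1)])
v2: WRITE d=5  (d history now [(2, 5)])
v3: WRITE d=3  (d history now [(2, 5), (3, 3)])
v4: WRITE a=5  (a history now [(4, 5)])
v5: WRITE d=11  (d history now [(2, 5), (3, 3), (5, 11)])
v6: WRITE c=10  (c history now [(6, 10)])
v7: WRITE a=6  (a history now [(4, 5), (7, 6)])
v8: WRITE d=0  (d history now [(2, 5), (3, 3), (5, 11), (8, 0)])
v9: WRITE b=10  (b history now [(1, 1), (9, 10)])
v10: WRITE c=2  (c history now [(6, 10), (10, 2)])
READ a @v3: history=[(4, 5), (7, 6)] -> no version <= 3 -> NONE
v11: WRITE d=0  (d history now [(2, 5), (3, 3), (5, 11), (8, 0), (11, 0)])
v12: WRITE c=3  (c history now [(6, 10), (10, 2), (12, 3)])
v13: WRITE a=3  (a history now [(4, 5), (7, 6), (13, 3)])
v14: WRITE c=7  (c history now [(6, 10), (10, 2), (12, 3), (14, 7)])
v15: WRITE b=12  (b history now [(1, 1), (9, 10), (15, 12)])
v16: WRITE b=12  (b history now [(1, 1), (9, 10), (15, 12), (16, 12)])
v17: WRITE b=4  (b history now [(1, 1), (9, 10), (15, 12), (16, 12), (17, 4)])
v18: WRITE a=3  (a history now [(4, 5), (7, 6), (13, 3), (18, 3)])
v19: WRITE b=9  (b history now [(1, 1), (9, 10), (15, 12), (16, 12), (17, 4), (19, 9)])
v20: WRITE b=12  (b history now [(1, 1), (9, 10), (15, 12), (16, 12), (17, 4), (19, 9), (20, 12)])
v21: WRITE b=12  (b history now [(1, 1), (9, 10), (15, 12), (16, 12), (17, 4), (19, 9), (20, 12), (21, 12)])
v22: WRITE a=12  (a history now [(4, 5), (7, 6), (13, 3), (18, 3), (22, 12)])
v23: WRITE d=9  (d history now [(2, 5), (3, 3), (5, 11), (8, 0), (11, 0), (23, 9)])
READ c @v12: history=[(6, 10), (10, 2), (12, 3), (14, 7)] -> pick v12 -> 3
v24: WRITE c=1  (c history now [(6, 10), (10, 2), (12, 3), (14, 7), (24, 1)])
v25: WRITE a=12  (a history now [(4, 5), (7, 6), (13, 3), (18, 3), (22, 12), (25, 12)])
READ b @v1: history=[(1, 1), (9, 10), (15, 12), (16, 12), (17, 4), (19, 9), (20, 12), (21, 12)] -> pick v1 -> 1
v26: WRITE c=6  (c history now [(6, 10), (10, 2), (12, 3), (14, 7), (24, 1), (26, 6)])

Answer: NONE
3
1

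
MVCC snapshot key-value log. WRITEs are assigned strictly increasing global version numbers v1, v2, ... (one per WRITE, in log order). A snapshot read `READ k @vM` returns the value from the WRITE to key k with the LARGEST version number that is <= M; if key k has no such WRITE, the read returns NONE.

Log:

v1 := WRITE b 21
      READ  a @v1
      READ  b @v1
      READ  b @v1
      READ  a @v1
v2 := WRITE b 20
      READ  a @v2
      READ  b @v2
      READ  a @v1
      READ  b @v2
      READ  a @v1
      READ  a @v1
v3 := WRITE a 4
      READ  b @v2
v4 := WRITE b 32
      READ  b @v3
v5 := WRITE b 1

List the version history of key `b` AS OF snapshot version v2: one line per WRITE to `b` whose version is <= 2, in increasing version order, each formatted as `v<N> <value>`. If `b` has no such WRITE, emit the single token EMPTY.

Scan writes for key=b with version <= 2:
  v1 WRITE b 21 -> keep
  v2 WRITE b 20 -> keep
  v3 WRITE a 4 -> skip
  v4 WRITE b 32 -> drop (> snap)
  v5 WRITE b 1 -> drop (> snap)
Collected: [(1, 21), (2, 20)]

Answer: v1 21
v2 20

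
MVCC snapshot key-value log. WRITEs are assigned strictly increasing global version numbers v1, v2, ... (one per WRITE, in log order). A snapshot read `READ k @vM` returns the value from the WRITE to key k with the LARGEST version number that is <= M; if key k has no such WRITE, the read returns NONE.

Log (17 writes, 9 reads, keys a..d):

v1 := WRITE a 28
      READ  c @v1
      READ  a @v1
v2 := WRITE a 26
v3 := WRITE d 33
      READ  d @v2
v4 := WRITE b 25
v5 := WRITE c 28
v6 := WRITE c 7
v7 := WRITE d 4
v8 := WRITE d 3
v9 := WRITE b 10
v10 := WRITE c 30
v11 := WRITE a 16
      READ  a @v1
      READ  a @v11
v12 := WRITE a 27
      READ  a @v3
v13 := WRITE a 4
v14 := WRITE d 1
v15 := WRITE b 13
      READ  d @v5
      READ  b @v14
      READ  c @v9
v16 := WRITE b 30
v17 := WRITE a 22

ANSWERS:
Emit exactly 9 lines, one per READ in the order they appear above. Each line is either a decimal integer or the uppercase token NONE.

Answer: NONE
28
NONE
28
16
26
33
10
7

Derivation:
v1: WRITE a=28  (a history now [(1, 28)])
READ c @v1: history=[] -> no version <= 1 -> NONE
READ a @v1: history=[(1, 28)] -> pick v1 -> 28
v2: WRITE a=26  (a history now [(1, 28), (2, 26)])
v3: WRITE d=33  (d history now [(3, 33)])
READ d @v2: history=[(3, 33)] -> no version <= 2 -> NONE
v4: WRITE b=25  (b history now [(4, 25)])
v5: WRITE c=28  (c history now [(5, 28)])
v6: WRITE c=7  (c history now [(5, 28), (6, 7)])
v7: WRITE d=4  (d history now [(3, 33), (7, 4)])
v8: WRITE d=3  (d history now [(3, 33), (7, 4), (8, 3)])
v9: WRITE b=10  (b history now [(4, 25), (9, 10)])
v10: WRITE c=30  (c history now [(5, 28), (6, 7), (10, 30)])
v11: WRITE a=16  (a history now [(1, 28), (2, 26), (11, 16)])
READ a @v1: history=[(1, 28), (2, 26), (11, 16)] -> pick v1 -> 28
READ a @v11: history=[(1, 28), (2, 26), (11, 16)] -> pick v11 -> 16
v12: WRITE a=27  (a history now [(1, 28), (2, 26), (11, 16), (12, 27)])
READ a @v3: history=[(1, 28), (2, 26), (11, 16), (12, 27)] -> pick v2 -> 26
v13: WRITE a=4  (a history now [(1, 28), (2, 26), (11, 16), (12, 27), (13, 4)])
v14: WRITE d=1  (d history now [(3, 33), (7, 4), (8, 3), (14, 1)])
v15: WRITE b=13  (b history now [(4, 25), (9, 10), (15, 13)])
READ d @v5: history=[(3, 33), (7, 4), (8, 3), (14, 1)] -> pick v3 -> 33
READ b @v14: history=[(4, 25), (9, 10), (15, 13)] -> pick v9 -> 10
READ c @v9: history=[(5, 28), (6, 7), (10, 30)] -> pick v6 -> 7
v16: WRITE b=30  (b history now [(4, 25), (9, 10), (15, 13), (16, 30)])
v17: WRITE a=22  (a history now [(1, 28), (2, 26), (11, 16), (12, 27), (13, 4), (17, 22)])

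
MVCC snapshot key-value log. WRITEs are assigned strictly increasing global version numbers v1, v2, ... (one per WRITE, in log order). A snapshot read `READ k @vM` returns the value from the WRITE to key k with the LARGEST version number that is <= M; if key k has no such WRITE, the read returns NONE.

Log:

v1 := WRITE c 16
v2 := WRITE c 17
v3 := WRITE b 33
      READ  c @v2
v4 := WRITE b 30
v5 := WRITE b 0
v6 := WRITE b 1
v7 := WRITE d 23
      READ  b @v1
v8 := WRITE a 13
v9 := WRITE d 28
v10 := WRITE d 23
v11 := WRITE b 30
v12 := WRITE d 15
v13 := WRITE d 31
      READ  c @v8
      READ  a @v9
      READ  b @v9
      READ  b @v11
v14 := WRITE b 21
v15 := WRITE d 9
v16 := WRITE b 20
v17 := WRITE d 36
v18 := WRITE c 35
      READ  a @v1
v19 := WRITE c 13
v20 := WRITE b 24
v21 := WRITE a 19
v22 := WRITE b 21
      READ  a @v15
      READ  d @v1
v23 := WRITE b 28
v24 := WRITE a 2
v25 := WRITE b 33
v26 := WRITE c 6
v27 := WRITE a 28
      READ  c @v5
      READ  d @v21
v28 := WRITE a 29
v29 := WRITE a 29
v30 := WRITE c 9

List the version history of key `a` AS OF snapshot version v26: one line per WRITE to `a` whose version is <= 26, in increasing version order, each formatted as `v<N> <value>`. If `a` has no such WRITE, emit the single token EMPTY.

Scan writes for key=a with version <= 26:
  v1 WRITE c 16 -> skip
  v2 WRITE c 17 -> skip
  v3 WRITE b 33 -> skip
  v4 WRITE b 30 -> skip
  v5 WRITE b 0 -> skip
  v6 WRITE b 1 -> skip
  v7 WRITE d 23 -> skip
  v8 WRITE a 13 -> keep
  v9 WRITE d 28 -> skip
  v10 WRITE d 23 -> skip
  v11 WRITE b 30 -> skip
  v12 WRITE d 15 -> skip
  v13 WRITE d 31 -> skip
  v14 WRITE b 21 -> skip
  v15 WRITE d 9 -> skip
  v16 WRITE b 20 -> skip
  v17 WRITE d 36 -> skip
  v18 WRITE c 35 -> skip
  v19 WRITE c 13 -> skip
  v20 WRITE b 24 -> skip
  v21 WRITE a 19 -> keep
  v22 WRITE b 21 -> skip
  v23 WRITE b 28 -> skip
  v24 WRITE a 2 -> keep
  v25 WRITE b 33 -> skip
  v26 WRITE c 6 -> skip
  v27 WRITE a 28 -> drop (> snap)
  v28 WRITE a 29 -> drop (> snap)
  v29 WRITE a 29 -> drop (> snap)
  v30 WRITE c 9 -> skip
Collected: [(8, 13), (21, 19), (24, 2)]

Answer: v8 13
v21 19
v24 2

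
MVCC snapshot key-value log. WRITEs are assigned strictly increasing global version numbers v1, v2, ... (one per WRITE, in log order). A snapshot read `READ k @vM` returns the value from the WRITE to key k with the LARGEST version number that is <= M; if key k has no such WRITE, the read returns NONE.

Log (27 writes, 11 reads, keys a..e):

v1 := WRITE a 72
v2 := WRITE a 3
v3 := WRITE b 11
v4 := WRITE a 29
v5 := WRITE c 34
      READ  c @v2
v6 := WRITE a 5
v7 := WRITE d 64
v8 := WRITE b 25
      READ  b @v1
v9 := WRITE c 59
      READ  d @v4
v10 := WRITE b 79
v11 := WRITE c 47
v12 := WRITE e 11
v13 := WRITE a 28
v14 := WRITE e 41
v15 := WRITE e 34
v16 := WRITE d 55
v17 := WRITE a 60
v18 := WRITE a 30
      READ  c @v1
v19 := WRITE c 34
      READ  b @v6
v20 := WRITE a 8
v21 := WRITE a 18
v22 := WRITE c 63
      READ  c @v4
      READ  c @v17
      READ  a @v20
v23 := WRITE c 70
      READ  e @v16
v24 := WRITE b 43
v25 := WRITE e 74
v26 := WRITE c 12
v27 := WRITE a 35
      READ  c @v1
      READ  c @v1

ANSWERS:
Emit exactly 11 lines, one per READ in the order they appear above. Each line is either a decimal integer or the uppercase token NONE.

v1: WRITE a=72  (a history now [(1, 72)])
v2: WRITE a=3  (a history now [(1, 72), (2, 3)])
v3: WRITE b=11  (b history now [(3, 11)])
v4: WRITE a=29  (a history now [(1, 72), (2, 3), (4, 29)])
v5: WRITE c=34  (c history now [(5, 34)])
READ c @v2: history=[(5, 34)] -> no version <= 2 -> NONE
v6: WRITE a=5  (a history now [(1, 72), (2, 3), (4, 29), (6, 5)])
v7: WRITE d=64  (d history now [(7, 64)])
v8: WRITE b=25  (b history now [(3, 11), (8, 25)])
READ b @v1: history=[(3, 11), (8, 25)] -> no version <= 1 -> NONE
v9: WRITE c=59  (c history now [(5, 34), (9, 59)])
READ d @v4: history=[(7, 64)] -> no version <= 4 -> NONE
v10: WRITE b=79  (b history now [(3, 11), (8, 25), (10, 79)])
v11: WRITE c=47  (c history now [(5, 34), (9, 59), (11, 47)])
v12: WRITE e=11  (e history now [(12, 11)])
v13: WRITE a=28  (a history now [(1, 72), (2, 3), (4, 29), (6, 5), (13, 28)])
v14: WRITE e=41  (e history now [(12, 11), (14, 41)])
v15: WRITE e=34  (e history now [(12, 11), (14, 41), (15, 34)])
v16: WRITE d=55  (d history now [(7, 64), (16, 55)])
v17: WRITE a=60  (a history now [(1, 72), (2, 3), (4, 29), (6, 5), (13, 28), (17, 60)])
v18: WRITE a=30  (a history now [(1, 72), (2, 3), (4, 29), (6, 5), (13, 28), (17, 60), (18, 30)])
READ c @v1: history=[(5, 34), (9, 59), (11, 47)] -> no version <= 1 -> NONE
v19: WRITE c=34  (c history now [(5, 34), (9, 59), (11, 47), (19, 34)])
READ b @v6: history=[(3, 11), (8, 25), (10, 79)] -> pick v3 -> 11
v20: WRITE a=8  (a history now [(1, 72), (2, 3), (4, 29), (6, 5), (13, 28), (17, 60), (18, 30), (20, 8)])
v21: WRITE a=18  (a history now [(1, 72), (2, 3), (4, 29), (6, 5), (13, 28), (17, 60), (18, 30), (20, 8), (21, 18)])
v22: WRITE c=63  (c history now [(5, 34), (9, 59), (11, 47), (19, 34), (22, 63)])
READ c @v4: history=[(5, 34), (9, 59), (11, 47), (19, 34), (22, 63)] -> no version <= 4 -> NONE
READ c @v17: history=[(5, 34), (9, 59), (11, 47), (19, 34), (22, 63)] -> pick v11 -> 47
READ a @v20: history=[(1, 72), (2, 3), (4, 29), (6, 5), (13, 28), (17, 60), (18, 30), (20, 8), (21, 18)] -> pick v20 -> 8
v23: WRITE c=70  (c history now [(5, 34), (9, 59), (11, 47), (19, 34), (22, 63), (23, 70)])
READ e @v16: history=[(12, 11), (14, 41), (15, 34)] -> pick v15 -> 34
v24: WRITE b=43  (b history now [(3, 11), (8, 25), (10, 79), (24, 43)])
v25: WRITE e=74  (e history now [(12, 11), (14, 41), (15, 34), (25, 74)])
v26: WRITE c=12  (c history now [(5, 34), (9, 59), (11, 47), (19, 34), (22, 63), (23, 70), (26, 12)])
v27: WRITE a=35  (a history now [(1, 72), (2, 3), (4, 29), (6, 5), (13, 28), (17, 60), (18, 30), (20, 8), (21, 18), (27, 35)])
READ c @v1: history=[(5, 34), (9, 59), (11, 47), (19, 34), (22, 63), (23, 70), (26, 12)] -> no version <= 1 -> NONE
READ c @v1: history=[(5, 34), (9, 59), (11, 47), (19, 34), (22, 63), (23, 70), (26, 12)] -> no version <= 1 -> NONE

Answer: NONE
NONE
NONE
NONE
11
NONE
47
8
34
NONE
NONE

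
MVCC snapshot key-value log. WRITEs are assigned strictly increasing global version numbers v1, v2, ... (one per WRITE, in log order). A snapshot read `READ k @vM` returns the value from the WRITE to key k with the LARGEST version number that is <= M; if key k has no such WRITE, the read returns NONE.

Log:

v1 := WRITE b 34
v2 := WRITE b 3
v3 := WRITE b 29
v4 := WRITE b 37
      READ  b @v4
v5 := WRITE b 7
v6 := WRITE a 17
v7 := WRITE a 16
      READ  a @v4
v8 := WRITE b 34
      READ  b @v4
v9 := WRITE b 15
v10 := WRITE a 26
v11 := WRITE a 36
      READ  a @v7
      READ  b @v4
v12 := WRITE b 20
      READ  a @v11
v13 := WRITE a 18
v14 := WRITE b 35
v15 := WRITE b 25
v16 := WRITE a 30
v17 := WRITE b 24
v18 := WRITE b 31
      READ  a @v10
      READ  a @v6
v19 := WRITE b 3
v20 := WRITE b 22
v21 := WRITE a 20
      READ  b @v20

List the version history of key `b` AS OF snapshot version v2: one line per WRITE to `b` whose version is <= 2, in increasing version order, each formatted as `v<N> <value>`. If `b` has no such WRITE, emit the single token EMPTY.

Answer: v1 34
v2 3

Derivation:
Scan writes for key=b with version <= 2:
  v1 WRITE b 34 -> keep
  v2 WRITE b 3 -> keep
  v3 WRITE b 29 -> drop (> snap)
  v4 WRITE b 37 -> drop (> snap)
  v5 WRITE b 7 -> drop (> snap)
  v6 WRITE a 17 -> skip
  v7 WRITE a 16 -> skip
  v8 WRITE b 34 -> drop (> snap)
  v9 WRITE b 15 -> drop (> snap)
  v10 WRITE a 26 -> skip
  v11 WRITE a 36 -> skip
  v12 WRITE b 20 -> drop (> snap)
  v13 WRITE a 18 -> skip
  v14 WRITE b 35 -> drop (> snap)
  v15 WRITE b 25 -> drop (> snap)
  v16 WRITE a 30 -> skip
  v17 WRITE b 24 -> drop (> snap)
  v18 WRITE b 31 -> drop (> snap)
  v19 WRITE b 3 -> drop (> snap)
  v20 WRITE b 22 -> drop (> snap)
  v21 WRITE a 20 -> skip
Collected: [(1, 34), (2, 3)]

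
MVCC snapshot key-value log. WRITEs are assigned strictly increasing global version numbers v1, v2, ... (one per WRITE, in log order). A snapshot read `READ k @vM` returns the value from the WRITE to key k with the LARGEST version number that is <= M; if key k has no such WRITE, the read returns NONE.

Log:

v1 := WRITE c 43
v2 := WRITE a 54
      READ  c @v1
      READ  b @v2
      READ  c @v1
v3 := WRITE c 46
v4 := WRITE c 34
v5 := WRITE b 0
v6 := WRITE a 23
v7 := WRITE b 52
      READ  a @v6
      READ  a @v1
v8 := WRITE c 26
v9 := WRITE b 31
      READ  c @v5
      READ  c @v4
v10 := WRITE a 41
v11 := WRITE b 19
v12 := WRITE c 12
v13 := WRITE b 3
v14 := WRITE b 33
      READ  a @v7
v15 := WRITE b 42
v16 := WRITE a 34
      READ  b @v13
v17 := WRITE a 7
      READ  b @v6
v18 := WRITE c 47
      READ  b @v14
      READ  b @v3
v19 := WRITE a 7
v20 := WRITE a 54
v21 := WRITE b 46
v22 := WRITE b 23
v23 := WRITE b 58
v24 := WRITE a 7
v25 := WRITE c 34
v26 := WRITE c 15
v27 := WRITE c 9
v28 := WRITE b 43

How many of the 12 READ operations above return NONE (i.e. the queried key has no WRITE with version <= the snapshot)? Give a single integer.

Answer: 3

Derivation:
v1: WRITE c=43  (c history now [(1, 43)])
v2: WRITE a=54  (a history now [(2, 54)])
READ c @v1: history=[(1, 43)] -> pick v1 -> 43
READ b @v2: history=[] -> no version <= 2 -> NONE
READ c @v1: history=[(1, 43)] -> pick v1 -> 43
v3: WRITE c=46  (c history now [(1, 43), (3, 46)])
v4: WRITE c=34  (c history now [(1, 43), (3, 46), (4, 34)])
v5: WRITE b=0  (b history now [(5, 0)])
v6: WRITE a=23  (a history now [(2, 54), (6, 23)])
v7: WRITE b=52  (b history now [(5, 0), (7, 52)])
READ a @v6: history=[(2, 54), (6, 23)] -> pick v6 -> 23
READ a @v1: history=[(2, 54), (6, 23)] -> no version <= 1 -> NONE
v8: WRITE c=26  (c history now [(1, 43), (3, 46), (4, 34), (8, 26)])
v9: WRITE b=31  (b history now [(5, 0), (7, 52), (9, 31)])
READ c @v5: history=[(1, 43), (3, 46), (4, 34), (8, 26)] -> pick v4 -> 34
READ c @v4: history=[(1, 43), (3, 46), (4, 34), (8, 26)] -> pick v4 -> 34
v10: WRITE a=41  (a history now [(2, 54), (6, 23), (10, 41)])
v11: WRITE b=19  (b history now [(5, 0), (7, 52), (9, 31), (11, 19)])
v12: WRITE c=12  (c history now [(1, 43), (3, 46), (4, 34), (8, 26), (12, 12)])
v13: WRITE b=3  (b history now [(5, 0), (7, 52), (9, 31), (11, 19), (13, 3)])
v14: WRITE b=33  (b history now [(5, 0), (7, 52), (9, 31), (11, 19), (13, 3), (14, 33)])
READ a @v7: history=[(2, 54), (6, 23), (10, 41)] -> pick v6 -> 23
v15: WRITE b=42  (b history now [(5, 0), (7, 52), (9, 31), (11, 19), (13, 3), (14, 33), (15, 42)])
v16: WRITE a=34  (a history now [(2, 54), (6, 23), (10, 41), (16, 34)])
READ b @v13: history=[(5, 0), (7, 52), (9, 31), (11, 19), (13, 3), (14, 33), (15, 42)] -> pick v13 -> 3
v17: WRITE a=7  (a history now [(2, 54), (6, 23), (10, 41), (16, 34), (17, 7)])
READ b @v6: history=[(5, 0), (7, 52), (9, 31), (11, 19), (13, 3), (14, 33), (15, 42)] -> pick v5 -> 0
v18: WRITE c=47  (c history now [(1, 43), (3, 46), (4, 34), (8, 26), (12, 12), (18, 47)])
READ b @v14: history=[(5, 0), (7, 52), (9, 31), (11, 19), (13, 3), (14, 33), (15, 42)] -> pick v14 -> 33
READ b @v3: history=[(5, 0), (7, 52), (9, 31), (11, 19), (13, 3), (14, 33), (15, 42)] -> no version <= 3 -> NONE
v19: WRITE a=7  (a history now [(2, 54), (6, 23), (10, 41), (16, 34), (17, 7), (19, 7)])
v20: WRITE a=54  (a history now [(2, 54), (6, 23), (10, 41), (16, 34), (17, 7), (19, 7), (20, 54)])
v21: WRITE b=46  (b history now [(5, 0), (7, 52), (9, 31), (11, 19), (13, 3), (14, 33), (15, 42), (21, 46)])
v22: WRITE b=23  (b history now [(5, 0), (7, 52), (9, 31), (11, 19), (13, 3), (14, 33), (15, 42), (21, 46), (22, 23)])
v23: WRITE b=58  (b history now [(5, 0), (7, 52), (9, 31), (11, 19), (13, 3), (14, 33), (15, 42), (21, 46), (22, 23), (23, 58)])
v24: WRITE a=7  (a history now [(2, 54), (6, 23), (10, 41), (16, 34), (17, 7), (19, 7), (20, 54), (24, 7)])
v25: WRITE c=34  (c history now [(1, 43), (3, 46), (4, 34), (8, 26), (12, 12), (18, 47), (25, 34)])
v26: WRITE c=15  (c history now [(1, 43), (3, 46), (4, 34), (8, 26), (12, 12), (18, 47), (25, 34), (26, 15)])
v27: WRITE c=9  (c history now [(1, 43), (3, 46), (4, 34), (8, 26), (12, 12), (18, 47), (25, 34), (26, 15), (27, 9)])
v28: WRITE b=43  (b history now [(5, 0), (7, 52), (9, 31), (11, 19), (13, 3), (14, 33), (15, 42), (21, 46), (22, 23), (23, 58), (28, 43)])
Read results in order: ['43', 'NONE', '43', '23', 'NONE', '34', '34', '23', '3', '0', '33', 'NONE']
NONE count = 3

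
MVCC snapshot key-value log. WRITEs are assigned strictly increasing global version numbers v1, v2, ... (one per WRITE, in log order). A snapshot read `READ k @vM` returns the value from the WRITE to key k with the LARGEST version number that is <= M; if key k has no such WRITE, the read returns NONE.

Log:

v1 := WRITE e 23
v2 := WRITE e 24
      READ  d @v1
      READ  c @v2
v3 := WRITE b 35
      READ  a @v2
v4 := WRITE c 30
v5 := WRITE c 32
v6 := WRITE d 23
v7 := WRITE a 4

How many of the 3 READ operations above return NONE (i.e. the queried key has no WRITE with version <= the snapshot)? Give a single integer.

Answer: 3

Derivation:
v1: WRITE e=23  (e history now [(1, 23)])
v2: WRITE e=24  (e history now [(1, 23), (2, 24)])
READ d @v1: history=[] -> no version <= 1 -> NONE
READ c @v2: history=[] -> no version <= 2 -> NONE
v3: WRITE b=35  (b history now [(3, 35)])
READ a @v2: history=[] -> no version <= 2 -> NONE
v4: WRITE c=30  (c history now [(4, 30)])
v5: WRITE c=32  (c history now [(4, 30), (5, 32)])
v6: WRITE d=23  (d history now [(6, 23)])
v7: WRITE a=4  (a history now [(7, 4)])
Read results in order: ['NONE', 'NONE', 'NONE']
NONE count = 3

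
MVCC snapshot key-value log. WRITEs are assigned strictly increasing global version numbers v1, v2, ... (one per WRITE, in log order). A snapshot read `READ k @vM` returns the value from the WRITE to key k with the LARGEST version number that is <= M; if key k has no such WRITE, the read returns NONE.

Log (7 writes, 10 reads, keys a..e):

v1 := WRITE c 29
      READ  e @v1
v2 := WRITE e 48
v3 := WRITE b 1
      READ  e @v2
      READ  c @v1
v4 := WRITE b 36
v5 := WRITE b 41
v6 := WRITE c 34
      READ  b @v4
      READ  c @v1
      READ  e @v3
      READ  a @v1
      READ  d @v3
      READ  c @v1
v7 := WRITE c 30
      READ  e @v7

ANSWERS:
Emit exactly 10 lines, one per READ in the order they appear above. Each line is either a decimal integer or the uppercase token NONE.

Answer: NONE
48
29
36
29
48
NONE
NONE
29
48

Derivation:
v1: WRITE c=29  (c history now [(1, 29)])
READ e @v1: history=[] -> no version <= 1 -> NONE
v2: WRITE e=48  (e history now [(2, 48)])
v3: WRITE b=1  (b history now [(3, 1)])
READ e @v2: history=[(2, 48)] -> pick v2 -> 48
READ c @v1: history=[(1, 29)] -> pick v1 -> 29
v4: WRITE b=36  (b history now [(3, 1), (4, 36)])
v5: WRITE b=41  (b history now [(3, 1), (4, 36), (5, 41)])
v6: WRITE c=34  (c history now [(1, 29), (6, 34)])
READ b @v4: history=[(3, 1), (4, 36), (5, 41)] -> pick v4 -> 36
READ c @v1: history=[(1, 29), (6, 34)] -> pick v1 -> 29
READ e @v3: history=[(2, 48)] -> pick v2 -> 48
READ a @v1: history=[] -> no version <= 1 -> NONE
READ d @v3: history=[] -> no version <= 3 -> NONE
READ c @v1: history=[(1, 29), (6, 34)] -> pick v1 -> 29
v7: WRITE c=30  (c history now [(1, 29), (6, 34), (7, 30)])
READ e @v7: history=[(2, 48)] -> pick v2 -> 48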